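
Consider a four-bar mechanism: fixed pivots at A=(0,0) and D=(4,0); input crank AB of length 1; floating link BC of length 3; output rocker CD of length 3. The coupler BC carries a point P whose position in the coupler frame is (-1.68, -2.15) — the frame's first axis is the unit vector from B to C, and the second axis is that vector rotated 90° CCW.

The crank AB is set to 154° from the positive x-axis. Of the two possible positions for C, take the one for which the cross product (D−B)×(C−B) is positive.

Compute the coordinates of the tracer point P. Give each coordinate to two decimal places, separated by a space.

A=(0,0), D=(4.00,0)
B = A + 1.00·(cos154°, sin154°) = (-0.8988, 0.4384)
|BD| = 4.9184
circle(B,3.00) ∩ circle(D,3.00): a=2.4592, h=1.7183
  candidates: C₊=(1.7038,1.9306) cross=8.451; C₋=(1.3975,-1.4922) cross=-8.451
  mode + wants cross > 0 → take C=(1.7038,1.9306) (cross=8.451)
ex = (C−B)/|BC| = (0.8675,0.4974); ey = (-0.4974,0.8675)
P = B + -1.68·ex + -2.15·ey = (-1.2868,-2.2624)

-1.29 -2.26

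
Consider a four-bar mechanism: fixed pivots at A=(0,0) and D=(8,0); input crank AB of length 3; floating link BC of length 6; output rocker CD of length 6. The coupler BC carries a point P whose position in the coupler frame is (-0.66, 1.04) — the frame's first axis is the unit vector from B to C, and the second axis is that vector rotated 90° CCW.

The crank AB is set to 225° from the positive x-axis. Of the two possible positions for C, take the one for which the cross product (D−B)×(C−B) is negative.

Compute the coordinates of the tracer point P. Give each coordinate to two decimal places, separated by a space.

-2.41 -0.92

A=(0,0), D=(8.00,0)
B = A + 3.00·(cos225°, sin225°) = (-2.1213, -2.1213)
|BD| = 10.3412
circle(B,6.00) ∩ circle(D,6.00): a=5.1706, h=3.0438
  candidates: C₊=(2.3150,1.9184) cross=31.477; C₋=(3.5637,-4.0397) cross=-31.477
  mode - wants cross < 0 → take C=(3.5637,-4.0397) (cross=-31.477)
ex = (C−B)/|BC| = (0.9475,-0.3197); ey = (0.3197,0.9475)
P = B + -0.66·ex + 1.04·ey = (-2.4142,-0.9249)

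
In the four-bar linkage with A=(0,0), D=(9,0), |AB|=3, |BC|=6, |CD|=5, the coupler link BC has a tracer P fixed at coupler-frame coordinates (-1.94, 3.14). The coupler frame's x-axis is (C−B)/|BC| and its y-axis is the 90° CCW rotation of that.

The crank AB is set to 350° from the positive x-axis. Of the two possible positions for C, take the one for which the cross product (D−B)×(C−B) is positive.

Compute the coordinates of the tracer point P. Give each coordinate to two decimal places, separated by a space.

-0.73 -0.24

A=(0,0), D=(9.00,0)
B = A + 3.00·(cos350°, sin350°) = (2.9544, -0.5209)
|BD| = 6.0680
circle(B,6.00) ∩ circle(D,5.00): a=3.9404, h=4.5247
  candidates: C₊=(6.4918,4.3254) cross=27.456; C₋=(7.2687,-4.6907) cross=-27.456
  mode + wants cross > 0 → take C=(6.4918,4.3254) (cross=27.456)
ex = (C−B)/|BC| = (0.5896,0.8077); ey = (-0.8077,0.5896)
P = B + -1.94·ex + 3.14·ey = (-0.7256,-0.2367)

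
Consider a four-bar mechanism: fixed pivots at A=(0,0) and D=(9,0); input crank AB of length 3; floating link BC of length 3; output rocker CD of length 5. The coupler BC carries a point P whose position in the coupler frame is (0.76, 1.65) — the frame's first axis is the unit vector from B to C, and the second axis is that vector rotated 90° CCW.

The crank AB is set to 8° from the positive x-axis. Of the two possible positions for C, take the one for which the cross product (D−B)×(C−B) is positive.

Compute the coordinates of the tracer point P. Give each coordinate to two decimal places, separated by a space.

2.15 2.04

A=(0,0), D=(9.00,0)
B = A + 3.00·(cos8°, sin8°) = (2.9708, 0.4175)
|BD| = 6.0436
circle(B,3.00) ∩ circle(D,5.00): a=1.6981, h=2.4731
  candidates: C₊=(4.8357,2.7674) cross=14.947; C₋=(4.4940,-2.1670) cross=-14.947
  mode + wants cross > 0 → take C=(4.8357,2.7674) (cross=14.947)
ex = (C−B)/|BC| = (0.6216,0.7833); ey = (-0.7833,0.6216)
P = B + 0.76·ex + 1.65·ey = (2.1508,2.0385)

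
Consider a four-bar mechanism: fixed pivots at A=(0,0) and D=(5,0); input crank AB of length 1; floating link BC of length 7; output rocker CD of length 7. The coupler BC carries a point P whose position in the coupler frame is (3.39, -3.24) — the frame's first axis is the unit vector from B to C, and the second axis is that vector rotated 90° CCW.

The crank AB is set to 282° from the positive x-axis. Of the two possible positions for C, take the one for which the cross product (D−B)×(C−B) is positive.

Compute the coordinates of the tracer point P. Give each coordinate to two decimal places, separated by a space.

3.93 1.87

A=(0,0), D=(5.00,0)
B = A + 1.00·(cos282°, sin282°) = (0.2079, -0.9781)
|BD| = 4.8909
circle(B,7.00) ∩ circle(D,7.00): a=2.4454, h=6.5589
  candidates: C₊=(1.2922,5.9374) cross=32.079; C₋=(3.9157,-6.9155) cross=-32.079
  mode + wants cross > 0 → take C=(1.2922,5.9374) (cross=32.079)
ex = (C−B)/|BC| = (0.1549,0.9879); ey = (-0.9879,0.1549)
P = B + 3.39·ex + -3.24·ey = (3.9339,1.8691)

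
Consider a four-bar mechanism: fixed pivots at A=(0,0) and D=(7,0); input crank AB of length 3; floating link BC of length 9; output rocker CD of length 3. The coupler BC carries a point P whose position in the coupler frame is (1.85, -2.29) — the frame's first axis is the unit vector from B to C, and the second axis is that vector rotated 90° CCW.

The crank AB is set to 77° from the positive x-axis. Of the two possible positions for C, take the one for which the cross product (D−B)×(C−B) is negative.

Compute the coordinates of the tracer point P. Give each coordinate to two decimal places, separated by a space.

0.58 -0.02

A=(0,0), D=(7.00,0)
B = A + 3.00·(cos77°, sin77°) = (0.6749, 2.9231)
|BD| = 6.9679
circle(B,9.00) ∩ circle(D,3.00): a=8.6505, h=2.4837
  candidates: C₊=(9.5693,1.5488) cross=17.307; C₋=(7.4854,-2.9605) cross=-17.307
  mode - wants cross < 0 → take C=(7.4854,-2.9605) (cross=-17.307)
ex = (C−B)/|BC| = (0.7567,-0.6537); ey = (0.6537,0.7567)
P = B + 1.85·ex + -2.29·ey = (0.5778,-0.0192)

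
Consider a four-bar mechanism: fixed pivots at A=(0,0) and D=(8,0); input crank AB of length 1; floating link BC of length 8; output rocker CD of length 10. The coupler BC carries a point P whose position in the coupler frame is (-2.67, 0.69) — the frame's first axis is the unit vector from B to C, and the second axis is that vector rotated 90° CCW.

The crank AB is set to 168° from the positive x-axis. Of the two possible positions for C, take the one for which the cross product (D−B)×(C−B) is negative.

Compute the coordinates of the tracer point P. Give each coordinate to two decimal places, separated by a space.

A=(0,0), D=(8.00,0)
B = A + 1.00·(cos168°, sin168°) = (-0.9781, 0.2079)
|BD| = 8.9806
circle(B,8.00) ∩ circle(D,10.00): a=2.4859, h=7.6040
  candidates: C₊=(1.6832,7.7523) cross=68.288; C₋=(1.3311,-7.4516) cross=-68.288
  mode - wants cross < 0 → take C=(1.3311,-7.4516) (cross=-68.288)
ex = (C−B)/|BC| = (0.2887,-0.9574); ey = (0.9574,0.2887)
P = B + -2.67·ex + 0.69·ey = (-1.0882,2.9634)

-1.09 2.96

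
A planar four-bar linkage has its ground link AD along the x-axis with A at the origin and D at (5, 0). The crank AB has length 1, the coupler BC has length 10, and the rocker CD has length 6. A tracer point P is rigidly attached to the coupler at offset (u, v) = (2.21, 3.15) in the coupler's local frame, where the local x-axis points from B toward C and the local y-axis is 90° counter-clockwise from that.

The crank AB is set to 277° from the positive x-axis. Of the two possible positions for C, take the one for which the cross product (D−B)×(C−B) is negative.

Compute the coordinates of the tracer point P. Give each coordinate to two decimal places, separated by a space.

3.09 1.46

A=(0,0), D=(5.00,0)
B = A + 1.00·(cos277°, sin277°) = (0.1219, -0.9925)
|BD| = 4.9781
circle(B,10.00) ∩ circle(D,6.00): a=8.9172, h=4.5258
  candidates: C₊=(7.9577,5.2204) cross=22.530; C₋=(9.7624,-3.6496) cross=-22.530
  mode - wants cross < 0 → take C=(9.7624,-3.6496) (cross=-22.530)
ex = (C−B)/|BC| = (0.9641,-0.2657); ey = (0.2657,0.9641)
P = B + 2.21·ex + 3.15·ey = (3.0894,1.4570)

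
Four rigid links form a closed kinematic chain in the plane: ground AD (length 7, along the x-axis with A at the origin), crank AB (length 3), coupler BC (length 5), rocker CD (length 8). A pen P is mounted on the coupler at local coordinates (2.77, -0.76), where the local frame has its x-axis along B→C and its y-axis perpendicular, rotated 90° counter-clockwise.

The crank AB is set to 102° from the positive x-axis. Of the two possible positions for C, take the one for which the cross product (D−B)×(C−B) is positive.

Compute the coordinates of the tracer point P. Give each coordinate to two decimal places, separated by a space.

A=(0,0), D=(7.00,0)
B = A + 3.00·(cos102°, sin102°) = (-0.6237, 2.9344)
|BD| = 8.1690
circle(B,5.00) ∩ circle(D,8.00): a=1.6974, h=4.7031
  candidates: C₊=(2.6498,6.7139) cross=38.419; C₋=(-0.7290,-2.0644) cross=-38.419
  mode + wants cross > 0 → take C=(2.6498,6.7139) (cross=38.419)
ex = (C−B)/|BC| = (0.6547,0.7559); ey = (-0.7559,0.6547)
P = B + 2.77·ex + -0.76·ey = (1.7643,4.5307)

1.76 4.53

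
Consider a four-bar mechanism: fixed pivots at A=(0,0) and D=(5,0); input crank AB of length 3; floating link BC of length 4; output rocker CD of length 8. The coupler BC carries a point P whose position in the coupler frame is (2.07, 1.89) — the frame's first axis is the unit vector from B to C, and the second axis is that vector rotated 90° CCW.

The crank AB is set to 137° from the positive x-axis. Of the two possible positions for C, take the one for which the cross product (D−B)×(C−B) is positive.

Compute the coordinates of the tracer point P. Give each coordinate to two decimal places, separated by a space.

-3.10 4.70

A=(0,0), D=(5.00,0)
B = A + 3.00·(cos137°, sin137°) = (-2.1941, 2.0460)
|BD| = 7.4793
circle(B,4.00) ∩ circle(D,8.00): a=0.5308, h=3.9646
  candidates: C₊=(-0.5989,5.7142) cross=29.653; C₋=(-2.7680,-1.9126) cross=-29.653
  mode + wants cross > 0 → take C=(-0.5989,5.7142) (cross=29.653)
ex = (C−B)/|BC| = (0.3988,0.9170); ey = (-0.9170,0.3988)
P = B + 2.07·ex + 1.89·ey = (-3.1018,4.6980)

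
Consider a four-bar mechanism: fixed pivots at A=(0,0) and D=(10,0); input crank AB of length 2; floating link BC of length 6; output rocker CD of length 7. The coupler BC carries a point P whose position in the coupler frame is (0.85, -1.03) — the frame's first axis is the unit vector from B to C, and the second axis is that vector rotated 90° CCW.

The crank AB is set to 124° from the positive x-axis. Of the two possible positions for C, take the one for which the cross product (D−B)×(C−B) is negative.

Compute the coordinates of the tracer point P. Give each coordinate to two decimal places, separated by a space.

-1.16 0.32

A=(0,0), D=(10.00,0)
B = A + 2.00·(cos124°, sin124°) = (-1.1184, 1.6581)
|BD| = 11.2413
circle(B,6.00) ∩ circle(D,7.00): a=5.0424, h=3.2517
  candidates: C₊=(4.3485,4.1305) cross=36.554; C₋=(3.3893,-2.3018) cross=-36.554
  mode - wants cross < 0 → take C=(3.3893,-2.3018) (cross=-36.554)
ex = (C−B)/|BC| = (0.7513,-0.6600); ey = (0.6600,0.7513)
P = B + 0.85·ex + -1.03·ey = (-1.1596,0.3233)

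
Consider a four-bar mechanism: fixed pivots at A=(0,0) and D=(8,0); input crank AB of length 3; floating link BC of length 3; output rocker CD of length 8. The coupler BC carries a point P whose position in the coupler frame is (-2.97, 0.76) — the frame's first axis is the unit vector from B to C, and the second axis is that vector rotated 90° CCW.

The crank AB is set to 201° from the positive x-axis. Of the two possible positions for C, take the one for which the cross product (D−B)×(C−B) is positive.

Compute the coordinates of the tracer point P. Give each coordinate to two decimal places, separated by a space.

-5.85 -1.43

A=(0,0), D=(8.00,0)
B = A + 3.00·(cos201°, sin201°) = (-2.8007, -1.0751)
|BD| = 10.8541
circle(B,3.00) ∩ circle(D,8.00): a=2.8935, h=0.7924
  candidates: C₊=(0.0000,-0.0000) cross=8.601; C₋=(0.1570,-1.5770) cross=-8.601
  mode + wants cross > 0 → take C=(0.0000,-0.0000) (cross=8.601)
ex = (C−B)/|BC| = (0.9336,0.3584); ey = (-0.3584,0.9336)
P = B + -2.97·ex + 0.76·ey = (-5.8458,-1.4299)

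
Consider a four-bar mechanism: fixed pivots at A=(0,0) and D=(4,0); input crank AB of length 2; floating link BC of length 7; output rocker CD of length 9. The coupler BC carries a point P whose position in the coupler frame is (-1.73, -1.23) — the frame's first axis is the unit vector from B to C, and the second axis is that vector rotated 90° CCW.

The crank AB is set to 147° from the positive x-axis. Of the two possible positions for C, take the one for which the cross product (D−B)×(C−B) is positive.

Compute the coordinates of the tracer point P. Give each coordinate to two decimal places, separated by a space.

A=(0,0), D=(4.00,0)
B = A + 2.00·(cos147°, sin147°) = (-1.6773, 1.0893)
|BD| = 5.7809
circle(B,7.00) ∩ circle(D,9.00): a=0.1227, h=6.9989
  candidates: C₊=(-0.2380,7.9397) cross=40.460; C₋=(-2.8756,-5.8074) cross=-40.460
  mode + wants cross > 0 → take C=(-0.2380,7.9397) (cross=40.460)
ex = (C−B)/|BC| = (0.2056,0.9786); ey = (-0.9786,0.2056)
P = B + -1.73·ex + -1.23·ey = (-0.8293,-0.8567)

-0.83 -0.86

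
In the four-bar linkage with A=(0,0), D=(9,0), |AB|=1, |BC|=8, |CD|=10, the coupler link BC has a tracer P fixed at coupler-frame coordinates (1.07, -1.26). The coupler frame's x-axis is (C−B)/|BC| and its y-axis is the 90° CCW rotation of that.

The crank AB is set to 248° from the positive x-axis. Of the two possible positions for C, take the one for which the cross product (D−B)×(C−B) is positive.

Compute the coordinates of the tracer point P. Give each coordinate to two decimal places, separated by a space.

1.12 -0.22

A=(0,0), D=(9.00,0)
B = A + 1.00·(cos248°, sin248°) = (-0.3746, -0.9272)
|BD| = 9.4203
circle(B,8.00) ∩ circle(D,10.00): a=2.7994, h=7.4942
  candidates: C₊=(1.6736,6.8062) cross=70.598; C₋=(3.1488,-8.1095) cross=-70.598
  mode + wants cross > 0 → take C=(1.6736,6.8062) (cross=70.598)
ex = (C−B)/|BC| = (0.2560,0.9667); ey = (-0.9667,0.2560)
P = B + 1.07·ex + -1.26·ey = (1.1173,-0.2154)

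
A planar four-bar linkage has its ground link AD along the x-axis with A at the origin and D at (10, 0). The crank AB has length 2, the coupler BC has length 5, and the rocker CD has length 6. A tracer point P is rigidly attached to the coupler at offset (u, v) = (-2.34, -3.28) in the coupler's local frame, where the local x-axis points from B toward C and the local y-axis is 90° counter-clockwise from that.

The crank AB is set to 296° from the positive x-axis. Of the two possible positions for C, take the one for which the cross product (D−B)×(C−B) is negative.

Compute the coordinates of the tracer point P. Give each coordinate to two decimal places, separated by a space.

-2.62 -3.81

A=(0,0), D=(10.00,0)
B = A + 2.00·(cos296°, sin296°) = (0.8767, -1.7976)
|BD| = 9.2987
circle(B,5.00) ∩ circle(D,6.00): a=4.0578, h=2.9213
  candidates: C₊=(4.2933,1.8530) cross=27.164; C₋=(5.4228,-3.8793) cross=-27.164
  mode - wants cross < 0 → take C=(5.4228,-3.8793) (cross=-27.164)
ex = (C−B)/|BC| = (0.9092,-0.4163); ey = (0.4163,0.9092)
P = B + -2.34·ex + -3.28·ey = (-2.6164,-3.8055)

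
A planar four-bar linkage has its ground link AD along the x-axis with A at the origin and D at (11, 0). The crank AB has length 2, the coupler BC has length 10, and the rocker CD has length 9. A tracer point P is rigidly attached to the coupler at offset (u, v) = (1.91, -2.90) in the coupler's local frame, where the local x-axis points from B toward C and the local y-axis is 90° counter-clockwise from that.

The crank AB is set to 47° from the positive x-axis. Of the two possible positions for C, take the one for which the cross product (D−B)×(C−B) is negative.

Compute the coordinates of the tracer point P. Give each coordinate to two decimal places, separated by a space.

A=(0,0), D=(11.00,0)
B = A + 2.00·(cos47°, sin47°) = (1.3640, 1.4627)
|BD| = 9.7464
circle(B,10.00) ∩ circle(D,9.00): a=5.8479, h=8.1118
  candidates: C₊=(8.3631,8.6050) cross=79.061; C₋=(5.9283,-7.4349) cross=-79.061
  mode - wants cross < 0 → take C=(5.9283,-7.4349) (cross=-79.061)
ex = (C−B)/|BC| = (0.4564,-0.8898); ey = (0.8898,0.4564)
P = B + 1.91·ex + -2.90·ey = (-0.3445,-1.5604)

-0.34 -1.56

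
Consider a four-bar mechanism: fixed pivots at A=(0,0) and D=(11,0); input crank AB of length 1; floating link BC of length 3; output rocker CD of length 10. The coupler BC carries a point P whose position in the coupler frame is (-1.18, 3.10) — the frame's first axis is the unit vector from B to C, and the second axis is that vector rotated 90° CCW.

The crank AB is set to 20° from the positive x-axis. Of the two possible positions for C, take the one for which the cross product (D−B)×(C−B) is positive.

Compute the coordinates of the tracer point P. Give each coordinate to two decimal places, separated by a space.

-2.34 -0.18

A=(0,0), D=(11.00,0)
B = A + 1.00·(cos20°, sin20°) = (0.9397, 0.3420)
|BD| = 10.0661
circle(B,3.00) ∩ circle(D,10.00): a=0.5129, h=2.9558
  candidates: C₊=(1.5528,3.2787) cross=29.754; C₋=(1.3519,-2.6295) cross=-29.754
  mode + wants cross > 0 → take C=(1.5528,3.2787) (cross=29.754)
ex = (C−B)/|BC| = (0.2044,0.9789); ey = (-0.9789,0.2044)
P = B + -1.18·ex + 3.10·ey = (-2.3360,-0.1796)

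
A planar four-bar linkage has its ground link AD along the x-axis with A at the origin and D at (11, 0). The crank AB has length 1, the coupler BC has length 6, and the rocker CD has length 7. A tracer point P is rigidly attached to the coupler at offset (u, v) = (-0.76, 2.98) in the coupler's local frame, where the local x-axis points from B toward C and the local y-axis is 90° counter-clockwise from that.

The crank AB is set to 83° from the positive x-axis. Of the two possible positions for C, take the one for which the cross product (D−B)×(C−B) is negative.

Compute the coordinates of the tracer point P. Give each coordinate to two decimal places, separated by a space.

1.50 3.74

A=(0,0), D=(11.00,0)
B = A + 1.00·(cos83°, sin83°) = (0.1219, 0.9925)
|BD| = 10.9233
circle(B,6.00) ∩ circle(D,7.00): a=4.8666, h=3.5094
  candidates: C₊=(5.2872,4.0453) cross=38.335; C₋=(4.6495,-2.9446) cross=-38.335
  mode - wants cross < 0 → take C=(4.6495,-2.9446) (cross=-38.335)
ex = (C−B)/|BC| = (0.7546,-0.6562); ey = (0.6562,0.7546)
P = B + -0.76·ex + 2.98·ey = (1.5038,3.7399)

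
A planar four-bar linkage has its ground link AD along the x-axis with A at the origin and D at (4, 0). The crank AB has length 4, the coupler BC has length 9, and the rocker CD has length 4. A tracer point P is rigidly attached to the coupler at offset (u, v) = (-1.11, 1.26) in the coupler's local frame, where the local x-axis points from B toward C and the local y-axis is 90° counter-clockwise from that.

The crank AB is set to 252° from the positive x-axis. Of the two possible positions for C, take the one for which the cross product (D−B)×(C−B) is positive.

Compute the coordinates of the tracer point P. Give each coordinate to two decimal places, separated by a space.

A=(0,0), D=(4.00,0)
B = A + 4.00·(cos252°, sin252°) = (-1.2361, -3.8042)
|BD| = 6.4721
circle(B,9.00) ∩ circle(D,4.00): a=8.2576, h=3.5794
  candidates: C₊=(3.3405,3.9453) cross=23.166; C₋=(7.5484,-1.8463) cross=-23.166
  mode + wants cross > 0 → take C=(3.3405,3.9453) (cross=23.166)
ex = (C−B)/|BC| = (0.5085,0.8611); ey = (-0.8611,0.5085)
P = B + -1.11·ex + 1.26·ey = (-2.8854,-4.1193)

-2.89 -4.12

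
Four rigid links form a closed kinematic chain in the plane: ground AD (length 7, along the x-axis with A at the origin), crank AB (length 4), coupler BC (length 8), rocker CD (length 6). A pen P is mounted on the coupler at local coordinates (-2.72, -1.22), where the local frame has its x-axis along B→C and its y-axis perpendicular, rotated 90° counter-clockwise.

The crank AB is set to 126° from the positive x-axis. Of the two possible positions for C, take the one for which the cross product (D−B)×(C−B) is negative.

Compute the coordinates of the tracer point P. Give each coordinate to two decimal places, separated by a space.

A=(0,0), D=(7.00,0)
B = A + 4.00·(cos126°, sin126°) = (-2.3511, 3.2361)
|BD| = 9.8953
circle(B,8.00) ∩ circle(D,6.00): a=6.3624, h=4.8497
  candidates: C₊=(5.2475,5.7383) cross=47.989; C₋=(2.0755,-3.4277) cross=-47.989
  mode - wants cross < 0 → take C=(2.0755,-3.4277) (cross=-47.989)
ex = (C−B)/|BC| = (0.5533,-0.8330); ey = (0.8330,0.5533)
P = B + -2.72·ex + -1.22·ey = (-4.8724,4.8267)

-4.87 4.83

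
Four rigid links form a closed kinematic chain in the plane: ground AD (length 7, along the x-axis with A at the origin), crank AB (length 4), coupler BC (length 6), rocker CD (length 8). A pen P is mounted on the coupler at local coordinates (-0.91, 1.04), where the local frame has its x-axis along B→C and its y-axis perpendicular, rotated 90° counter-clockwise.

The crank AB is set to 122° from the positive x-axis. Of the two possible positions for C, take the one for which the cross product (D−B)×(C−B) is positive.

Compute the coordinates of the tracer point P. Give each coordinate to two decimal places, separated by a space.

A=(0,0), D=(7.00,0)
B = A + 4.00·(cos122°, sin122°) = (-2.1197, 3.3922)
|BD| = 9.7301
circle(B,6.00) ∩ circle(D,8.00): a=3.4262, h=4.9255
  candidates: C₊=(2.8088,6.8142) cross=47.926; C₋=(-0.6256,-2.4188) cross=-47.926
  mode + wants cross > 0 → take C=(2.8088,6.8142) (cross=47.926)
ex = (C−B)/|BC| = (0.8214,0.5703); ey = (-0.5703,0.8214)
P = B + -0.91·ex + 1.04·ey = (-3.4603,3.7274)

-3.46 3.73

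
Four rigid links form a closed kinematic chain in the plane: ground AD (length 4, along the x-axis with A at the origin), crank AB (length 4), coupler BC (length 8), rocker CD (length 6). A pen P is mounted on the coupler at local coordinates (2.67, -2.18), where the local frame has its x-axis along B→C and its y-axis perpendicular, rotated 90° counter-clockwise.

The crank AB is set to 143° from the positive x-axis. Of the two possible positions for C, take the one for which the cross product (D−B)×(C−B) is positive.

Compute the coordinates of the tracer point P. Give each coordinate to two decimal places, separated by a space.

A=(0,0), D=(4.00,0)
B = A + 4.00·(cos143°, sin143°) = (-3.1945, 2.4073)
|BD| = 7.5866
circle(B,8.00) ∩ circle(D,6.00): a=5.6387, h=5.6750
  candidates: C₊=(3.9534,5.9998) cross=43.054; C₋=(0.3520,-4.7636) cross=-43.054
  mode + wants cross > 0 → take C=(3.9534,5.9998) (cross=43.054)
ex = (C−B)/|BC| = (0.8935,0.4491); ey = (-0.4491,0.8935)
P = B + 2.67·ex + -2.18·ey = (0.1701,1.6585)

0.17 1.66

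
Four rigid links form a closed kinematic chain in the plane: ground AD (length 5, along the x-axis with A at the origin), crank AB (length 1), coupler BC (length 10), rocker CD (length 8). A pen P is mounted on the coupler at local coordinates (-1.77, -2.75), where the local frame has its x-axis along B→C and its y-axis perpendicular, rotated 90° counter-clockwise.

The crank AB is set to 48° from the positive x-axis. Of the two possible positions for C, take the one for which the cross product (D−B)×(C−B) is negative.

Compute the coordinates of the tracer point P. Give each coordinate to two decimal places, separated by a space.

-2.60 0.94

A=(0,0), D=(5.00,0)
B = A + 1.00·(cos48°, sin48°) = (0.6691, 0.7431)
|BD| = 4.3942
circle(B,10.00) ∩ circle(D,8.00): a=6.2934, h=7.7713
  candidates: C₊=(8.1862,7.3381) cross=34.148; C₋=(5.5576,-7.9805) cross=-34.148
  mode - wants cross < 0 → take C=(5.5576,-7.9805) (cross=-34.148)
ex = (C−B)/|BC| = (0.4888,-0.8724); ey = (0.8724,0.4888)
P = B + -1.77·ex + -2.75·ey = (-2.5951,0.9429)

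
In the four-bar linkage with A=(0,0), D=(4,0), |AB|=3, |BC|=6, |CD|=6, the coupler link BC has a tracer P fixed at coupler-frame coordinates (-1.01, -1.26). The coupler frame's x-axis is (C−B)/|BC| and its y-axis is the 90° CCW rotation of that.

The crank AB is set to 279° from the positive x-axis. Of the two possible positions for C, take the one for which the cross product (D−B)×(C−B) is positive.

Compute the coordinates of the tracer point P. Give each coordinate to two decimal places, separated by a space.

A=(0,0), D=(4.00,0)
B = A + 3.00·(cos279°, sin279°) = (0.4693, -2.9631)
|BD| = 4.6093
circle(B,6.00) ∩ circle(D,6.00): a=2.3046, h=5.5397
  candidates: C₊=(-1.3265,2.7619) cross=25.534; C₋=(5.7958,-5.7249) cross=-25.534
  mode + wants cross > 0 → take C=(-1.3265,2.7619) (cross=25.534)
ex = (C−B)/|BC| = (-0.2993,0.9542); ey = (-0.9542,-0.2993)
P = B + -1.01·ex + -1.26·ey = (1.9738,-3.5496)

1.97 -3.55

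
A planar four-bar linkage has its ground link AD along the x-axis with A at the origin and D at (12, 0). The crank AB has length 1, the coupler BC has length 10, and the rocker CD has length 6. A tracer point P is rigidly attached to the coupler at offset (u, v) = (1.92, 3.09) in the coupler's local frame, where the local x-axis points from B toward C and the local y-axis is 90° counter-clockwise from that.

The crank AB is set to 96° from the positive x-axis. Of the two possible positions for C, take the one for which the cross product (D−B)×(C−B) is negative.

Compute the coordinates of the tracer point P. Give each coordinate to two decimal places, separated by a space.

A=(0,0), D=(12.00,0)
B = A + 1.00·(cos96°, sin96°) = (-0.1045, 0.9945)
|BD| = 12.1453
circle(B,10.00) ∩ circle(D,6.00): a=8.7074, h=4.9174
  candidates: C₊=(8.9763,5.1824) cross=59.723; C₋=(8.1710,-4.6194) cross=-59.723
  mode - wants cross < 0 → take C=(8.1710,-4.6194) (cross=-59.723)
ex = (C−B)/|BC| = (0.8276,-0.5614); ey = (0.5614,0.8276)
P = B + 1.92·ex + 3.09·ey = (3.2191,2.4738)

3.22 2.47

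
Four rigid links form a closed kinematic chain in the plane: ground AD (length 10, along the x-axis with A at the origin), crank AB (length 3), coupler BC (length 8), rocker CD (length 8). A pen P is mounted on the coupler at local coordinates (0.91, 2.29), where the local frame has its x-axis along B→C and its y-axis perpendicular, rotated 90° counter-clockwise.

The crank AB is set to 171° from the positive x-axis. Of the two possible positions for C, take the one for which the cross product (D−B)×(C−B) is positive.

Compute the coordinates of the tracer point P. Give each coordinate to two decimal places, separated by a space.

-3.48 2.88

A=(0,0), D=(10.00,0)
B = A + 3.00·(cos171°, sin171°) = (-2.9631, 0.4693)
|BD| = 12.9716
circle(B,8.00) ∩ circle(D,8.00): a=6.4858, h=4.6834
  candidates: C₊=(3.6879,4.9150) cross=60.752; C₋=(3.3490,-4.4457) cross=-60.752
  mode + wants cross > 0 → take C=(3.6879,4.9150) (cross=60.752)
ex = (C−B)/|BC| = (0.8314,0.5557); ey = (-0.5557,0.8314)
P = B + 0.91·ex + 2.29·ey = (-3.4791,2.8788)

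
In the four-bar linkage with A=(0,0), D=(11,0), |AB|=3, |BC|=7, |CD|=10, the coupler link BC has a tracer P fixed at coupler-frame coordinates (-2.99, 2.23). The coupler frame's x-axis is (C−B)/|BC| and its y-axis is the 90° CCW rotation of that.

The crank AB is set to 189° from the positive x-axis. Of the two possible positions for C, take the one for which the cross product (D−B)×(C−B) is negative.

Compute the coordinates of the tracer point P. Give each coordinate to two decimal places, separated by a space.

A=(0,0), D=(11.00,0)
B = A + 3.00·(cos189°, sin189°) = (-2.9631, -0.4693)
|BD| = 13.9709
circle(B,7.00) ∩ circle(D,10.00): a=5.1603, h=4.7299
  candidates: C₊=(2.0354,4.4312) cross=66.081; C₋=(2.3532,-5.0232) cross=-66.081
  mode - wants cross < 0 → take C=(2.3532,-5.0232) (cross=-66.081)
ex = (C−B)/|BC| = (0.7595,-0.6506); ey = (0.6506,0.7595)
P = B + -2.99·ex + 2.23·ey = (-3.7831,3.1694)

-3.78 3.17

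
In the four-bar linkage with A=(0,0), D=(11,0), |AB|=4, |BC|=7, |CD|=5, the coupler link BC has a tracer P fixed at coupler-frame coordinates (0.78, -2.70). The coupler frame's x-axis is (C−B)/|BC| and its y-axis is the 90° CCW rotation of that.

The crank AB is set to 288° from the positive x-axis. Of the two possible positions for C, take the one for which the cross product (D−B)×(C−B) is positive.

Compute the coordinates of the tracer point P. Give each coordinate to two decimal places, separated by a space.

A=(0,0), D=(11.00,0)
B = A + 4.00·(cos288°, sin288°) = (1.2361, -3.8042)
|BD| = 10.4789
circle(B,7.00) ∩ circle(D,5.00): a=6.3846, h=2.8700
  candidates: C₊=(6.1431,1.1878) cross=30.074; C₋=(8.2270,-4.1606) cross=-30.074
  mode + wants cross > 0 → take C=(6.1431,1.1878) (cross=30.074)
ex = (C−B)/|BC| = (0.7010,0.7132); ey = (-0.7132,0.7010)
P = B + 0.78·ex + -2.70·ey = (3.7084,-5.1407)

3.71 -5.14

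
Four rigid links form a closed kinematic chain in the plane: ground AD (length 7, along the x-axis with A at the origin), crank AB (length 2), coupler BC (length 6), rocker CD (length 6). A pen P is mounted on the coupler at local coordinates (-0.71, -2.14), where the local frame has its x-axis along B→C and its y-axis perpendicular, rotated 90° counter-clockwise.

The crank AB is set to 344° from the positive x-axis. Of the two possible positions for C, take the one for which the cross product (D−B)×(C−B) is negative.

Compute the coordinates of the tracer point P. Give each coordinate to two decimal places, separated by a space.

A=(0,0), D=(7.00,0)
B = A + 2.00·(cos344°, sin344°) = (1.9225, -0.5513)
|BD| = 5.1073
circle(B,6.00) ∩ circle(D,6.00): a=2.5537, h=5.4294
  candidates: C₊=(3.8752,5.1221) cross=27.730; C₋=(5.0473,-5.6734) cross=-27.730
  mode - wants cross < 0 → take C=(5.0473,-5.6734) (cross=-27.730)
ex = (C−B)/|BC| = (0.5208,-0.8537); ey = (0.8537,0.5208)
P = B + -0.71·ex + -2.14·ey = (-0.2741,-1.0597)

-0.27 -1.06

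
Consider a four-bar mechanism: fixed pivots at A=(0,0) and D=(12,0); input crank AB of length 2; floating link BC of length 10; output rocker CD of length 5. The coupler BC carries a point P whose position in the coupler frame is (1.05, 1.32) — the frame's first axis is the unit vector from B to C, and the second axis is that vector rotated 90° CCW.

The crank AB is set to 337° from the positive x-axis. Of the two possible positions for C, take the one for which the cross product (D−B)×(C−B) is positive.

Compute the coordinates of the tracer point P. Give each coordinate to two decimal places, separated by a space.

2.00 0.90

A=(0,0), D=(12.00,0)
B = A + 2.00·(cos337°, sin337°) = (1.8410, -0.7815)
|BD| = 10.1890
circle(B,10.00) ∩ circle(D,5.00): a=8.7749, h=4.7959
  candidates: C₊=(10.2223,4.6733) cross=48.865; C₋=(10.9579,-4.8902) cross=-48.865
  mode + wants cross > 0 → take C=(10.2223,4.6733) (cross=48.865)
ex = (C−B)/|BC| = (0.8381,0.5455); ey = (-0.5455,0.8381)
P = B + 1.05·ex + 1.32·ey = (2.0010,0.8976)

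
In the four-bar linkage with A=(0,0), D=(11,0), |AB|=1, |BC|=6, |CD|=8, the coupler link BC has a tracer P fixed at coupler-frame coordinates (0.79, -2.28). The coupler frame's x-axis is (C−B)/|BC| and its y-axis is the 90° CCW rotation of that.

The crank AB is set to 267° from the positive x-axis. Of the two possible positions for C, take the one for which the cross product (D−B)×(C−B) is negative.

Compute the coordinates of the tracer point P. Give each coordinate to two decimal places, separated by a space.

-0.88 -3.26

A=(0,0), D=(11.00,0)
B = A + 1.00·(cos267°, sin267°) = (-0.0523, -0.9986)
|BD| = 11.0974
circle(B,6.00) ∩ circle(D,8.00): a=4.2871, h=4.1977
  candidates: C₊=(3.8396,3.5678) cross=46.583; C₋=(4.5951,-4.7935) cross=-46.583
  mode - wants cross < 0 → take C=(4.5951,-4.7935) (cross=-46.583)
ex = (C−B)/|BC| = (0.7746,-0.6325); ey = (0.6325,0.7746)
P = B + 0.79·ex + -2.28·ey = (-0.8825,-3.2643)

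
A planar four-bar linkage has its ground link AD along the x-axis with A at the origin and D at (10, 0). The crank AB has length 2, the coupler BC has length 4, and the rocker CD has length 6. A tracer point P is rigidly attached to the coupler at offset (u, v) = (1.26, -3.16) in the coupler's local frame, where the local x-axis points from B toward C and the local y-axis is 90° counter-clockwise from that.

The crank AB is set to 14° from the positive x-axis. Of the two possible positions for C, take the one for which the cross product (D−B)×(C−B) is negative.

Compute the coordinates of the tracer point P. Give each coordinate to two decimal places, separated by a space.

0.38 -2.54

A=(0,0), D=(10.00,0)
B = A + 2.00·(cos14°, sin14°) = (1.9406, 0.4838)
|BD| = 8.0739
circle(B,4.00) ∩ circle(D,6.00): a=2.7984, h=2.8581
  candidates: C₊=(4.9052,3.1691) cross=23.076; C₋=(4.5627,-2.5369) cross=-23.076
  mode - wants cross < 0 → take C=(4.5627,-2.5369) (cross=-23.076)
ex = (C−B)/|BC| = (0.6555,-0.7552); ey = (0.7552,0.6555)
P = B + 1.26·ex + -3.16·ey = (0.3802,-2.5391)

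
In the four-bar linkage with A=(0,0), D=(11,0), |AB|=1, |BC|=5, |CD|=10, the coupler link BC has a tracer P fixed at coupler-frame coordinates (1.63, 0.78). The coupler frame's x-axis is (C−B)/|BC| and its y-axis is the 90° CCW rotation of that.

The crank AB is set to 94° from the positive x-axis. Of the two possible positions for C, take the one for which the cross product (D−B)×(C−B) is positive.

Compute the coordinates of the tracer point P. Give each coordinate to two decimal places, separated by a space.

A=(0,0), D=(11.00,0)
B = A + 1.00·(cos94°, sin94°) = (-0.0698, 0.9976)
|BD| = 11.1146
circle(B,5.00) ∩ circle(D,10.00): a=2.1834, h=4.4981
  candidates: C₊=(2.5085,5.2815) cross=49.995; C₋=(1.7011,-3.6783) cross=-49.995
  mode + wants cross > 0 → take C=(2.5085,5.2815) (cross=49.995)
ex = (C−B)/|BC| = (0.5157,0.8568); ey = (-0.8568,0.5157)
P = B + 1.63·ex + 0.78·ey = (0.1025,2.7964)

0.10 2.80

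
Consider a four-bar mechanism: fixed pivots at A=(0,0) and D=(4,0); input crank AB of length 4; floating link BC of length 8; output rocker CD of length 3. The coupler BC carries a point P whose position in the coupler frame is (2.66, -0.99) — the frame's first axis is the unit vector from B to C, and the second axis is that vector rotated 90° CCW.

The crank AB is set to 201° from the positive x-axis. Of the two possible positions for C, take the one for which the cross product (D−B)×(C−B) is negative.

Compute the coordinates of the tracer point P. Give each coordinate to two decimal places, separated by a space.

-1.32 -2.92

A=(0,0), D=(4.00,0)
B = A + 4.00·(cos201°, sin201°) = (-3.7343, -1.4335)
|BD| = 7.8660
circle(B,8.00) ∩ circle(D,3.00): a=7.4291, h=2.9680
  candidates: C₊=(3.0295,2.8387) cross=23.346; C₋=(4.1112,-2.9979) cross=-23.346
  mode - wants cross < 0 → take C=(4.1112,-2.9979) (cross=-23.346)
ex = (C−B)/|BC| = (0.9807,-0.1956); ey = (0.1956,0.9807)
P = B + 2.66·ex + -0.99·ey = (-1.3193,-2.9245)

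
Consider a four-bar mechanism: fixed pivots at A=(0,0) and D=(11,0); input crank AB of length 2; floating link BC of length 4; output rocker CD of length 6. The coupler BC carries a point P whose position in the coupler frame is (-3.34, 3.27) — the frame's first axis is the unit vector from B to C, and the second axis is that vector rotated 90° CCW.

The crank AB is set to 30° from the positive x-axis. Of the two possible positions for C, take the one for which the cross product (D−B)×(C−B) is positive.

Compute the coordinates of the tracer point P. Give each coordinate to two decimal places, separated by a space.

A=(0,0), D=(11.00,0)
B = A + 2.00·(cos30°, sin30°) = (1.7321, 1.0000)
|BD| = 9.3217
circle(B,4.00) ∩ circle(D,6.00): a=3.5881, h=1.7679
  candidates: C₊=(5.4891,2.3728) cross=16.480; C₋=(5.1098,-1.1426) cross=-16.480
  mode + wants cross > 0 → take C=(5.4891,2.3728) (cross=16.480)
ex = (C−B)/|BC| = (0.9393,0.3432); ey = (-0.3432,0.9393)
P = B + -3.34·ex + 3.27·ey = (-2.5273,2.9251)

-2.53 2.93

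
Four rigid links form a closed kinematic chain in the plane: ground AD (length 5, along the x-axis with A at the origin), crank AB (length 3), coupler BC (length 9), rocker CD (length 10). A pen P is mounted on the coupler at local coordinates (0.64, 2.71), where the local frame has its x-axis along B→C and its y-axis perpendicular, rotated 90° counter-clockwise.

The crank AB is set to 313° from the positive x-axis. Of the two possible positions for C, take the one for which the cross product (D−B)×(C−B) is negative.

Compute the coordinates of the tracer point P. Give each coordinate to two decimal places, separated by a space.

4.69 -1.31

A=(0,0), D=(5.00,0)
B = A + 3.00·(cos313°, sin313°) = (2.0460, -2.1941)
|BD| = 3.6797
circle(B,9.00) ∩ circle(D,10.00): a=-0.7419, h=8.9694
  candidates: C₊=(-3.8977,4.5641) cross=33.004; C₋=(6.7985,-9.8369) cross=-33.004
  mode - wants cross < 0 → take C=(6.7985,-9.8369) (cross=-33.004)
ex = (C−B)/|BC| = (0.5281,-0.8492); ey = (0.8492,0.5281)
P = B + 0.64·ex + 2.71·ey = (4.6853,-1.3065)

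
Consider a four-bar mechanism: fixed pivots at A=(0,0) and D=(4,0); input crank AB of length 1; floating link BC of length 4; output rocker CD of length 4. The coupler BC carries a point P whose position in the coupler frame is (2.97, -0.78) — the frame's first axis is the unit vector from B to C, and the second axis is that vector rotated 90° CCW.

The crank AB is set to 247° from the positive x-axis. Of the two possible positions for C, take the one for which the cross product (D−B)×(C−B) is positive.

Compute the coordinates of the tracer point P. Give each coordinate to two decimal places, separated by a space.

1.46 1.53

A=(0,0), D=(4.00,0)
B = A + 1.00·(cos247°, sin247°) = (-0.3907, -0.9205)
|BD| = 4.4862
circle(B,4.00) ∩ circle(D,4.00): a=2.2431, h=3.3119
  candidates: C₊=(1.1251,2.7812) cross=14.858; C₋=(2.4842,-3.7017) cross=-14.858
  mode + wants cross > 0 → take C=(1.1251,2.7812) (cross=14.858)
ex = (C−B)/|BC| = (0.3790,0.9254); ey = (-0.9254,0.3790)
P = B + 2.97·ex + -0.78·ey = (1.4566,1.5324)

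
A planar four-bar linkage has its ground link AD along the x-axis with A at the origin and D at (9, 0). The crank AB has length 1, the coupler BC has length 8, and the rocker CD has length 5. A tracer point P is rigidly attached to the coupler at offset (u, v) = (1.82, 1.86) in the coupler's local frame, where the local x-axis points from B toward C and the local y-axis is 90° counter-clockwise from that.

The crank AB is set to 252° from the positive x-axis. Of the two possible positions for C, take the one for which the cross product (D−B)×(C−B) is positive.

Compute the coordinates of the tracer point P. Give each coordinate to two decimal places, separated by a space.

-0.03 1.64

A=(0,0), D=(9.00,0)
B = A + 1.00·(cos252°, sin252°) = (-0.3090, -0.9511)
|BD| = 9.3575
circle(B,8.00) ∩ circle(D,5.00): a=6.7626, h=4.2740
  candidates: C₊=(5.9842,3.9881) cross=39.994; C₋=(6.8530,-4.5156) cross=-39.994
  mode + wants cross > 0 → take C=(5.9842,3.9881) (cross=39.994)
ex = (C−B)/|BC| = (0.7867,0.6174); ey = (-0.6174,0.7867)
P = B + 1.82·ex + 1.86·ey = (-0.0257,1.6358)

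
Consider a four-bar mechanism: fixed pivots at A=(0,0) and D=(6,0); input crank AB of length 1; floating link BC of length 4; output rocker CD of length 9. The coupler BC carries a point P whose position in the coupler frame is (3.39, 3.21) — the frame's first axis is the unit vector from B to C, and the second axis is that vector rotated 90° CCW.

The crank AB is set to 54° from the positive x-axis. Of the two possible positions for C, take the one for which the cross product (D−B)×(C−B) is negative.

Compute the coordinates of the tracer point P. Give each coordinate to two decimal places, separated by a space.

-0.88 -3.62

A=(0,0), D=(6.00,0)
B = A + 1.00·(cos54°, sin54°) = (0.5878, 0.8090)
|BD| = 5.4723
circle(B,4.00) ∩ circle(D,9.00): a=-3.2028, h=2.3963
  candidates: C₊=(-2.2255,3.6525) cross=13.113; C₋=(-2.9341,-1.0875) cross=-13.113
  mode - wants cross < 0 → take C=(-2.9341,-1.0875) (cross=-13.113)
ex = (C−B)/|BC| = (-0.8805,-0.4741); ey = (0.4741,-0.8805)
P = B + 3.39·ex + 3.21·ey = (-0.8751,-3.6245)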